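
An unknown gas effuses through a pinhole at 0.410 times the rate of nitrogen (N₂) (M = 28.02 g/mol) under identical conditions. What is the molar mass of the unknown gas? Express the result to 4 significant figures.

166.7 g/mol

Graham's law gives rate_X/rate_N₂ = √(M_N₂/M_X).
0.410 = √(28.02/M_X)
M_X = 28.02 / 0.410² = 28.02 / 0.1681 = 166.7 g/mol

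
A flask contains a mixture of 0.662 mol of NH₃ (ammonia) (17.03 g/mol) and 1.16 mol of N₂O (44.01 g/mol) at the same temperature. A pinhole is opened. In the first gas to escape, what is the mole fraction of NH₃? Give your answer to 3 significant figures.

Each component's effusion rate ∝ (its partial pressure)·(1/√M) ∝ n_i/√M_i.
So x_NH₃ in the escaping gas = (n_NH₃/√M_NH₃) / Σ(n_i/√M_i)
= (0.662/√17.03) / (0.662/√17.03 + 1.16/√44.01) = 0.1604/(0.1604 + 0.1749) = 0.478.

0.478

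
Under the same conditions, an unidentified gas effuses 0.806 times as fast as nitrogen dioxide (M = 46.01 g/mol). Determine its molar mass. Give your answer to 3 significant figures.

70.8 g/mol

By Graham's law, rate_X/rate_NO₂ = √(M_NO₂/M_X).
0.806 = √(46.01/M_X)
M_X = 46.01 / 0.806² = 46.01 / 0.6496 = 70.8 g/mol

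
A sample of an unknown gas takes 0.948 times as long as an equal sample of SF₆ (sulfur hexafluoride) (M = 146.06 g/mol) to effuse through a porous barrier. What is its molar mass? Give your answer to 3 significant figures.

Since effusion rate ∝ 1/√M, t_X/t_SF₆ = √(M_X/M_SF₆).
0.948 = √(M_X/146.06)
M_X = 146.06 × 0.948² = 146.06 × 0.8987 = 131 g/mol

131 g/mol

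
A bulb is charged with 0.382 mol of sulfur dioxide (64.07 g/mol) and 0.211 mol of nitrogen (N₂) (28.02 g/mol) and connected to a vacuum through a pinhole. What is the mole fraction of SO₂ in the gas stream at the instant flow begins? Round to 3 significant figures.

0.545

Each component's effusion rate ∝ (its partial pressure)·(1/√M) ∝ n_i/√M_i.
x_SO₂(eff) = (n_SO₂/√M_SO₂) / (n_SO₂/√M_SO₂ + n_N₂/√M_N₂)
= (0.382/√64.07) / (0.382/√64.07 + 0.211/√28.02) = 0.04772/(0.04772 + 0.03986) = 0.545.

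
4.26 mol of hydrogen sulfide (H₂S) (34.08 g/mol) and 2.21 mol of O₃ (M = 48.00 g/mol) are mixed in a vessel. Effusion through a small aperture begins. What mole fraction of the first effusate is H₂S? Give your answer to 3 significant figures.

Rate_i ∝ x_i/√M_i (Graham's law weighted by mole fraction), so the effusate composition follows n_i/√M_i.
x_H₂S(eff) = (n_H₂S/√M_H₂S) / (n_H₂S/√M_H₂S + n_O₃/√M_O₃)
= (4.26/√34.08) / (4.26/√34.08 + 2.21/√48.00) = 0.7297/(0.7297 + 0.3190) = 0.696.

0.696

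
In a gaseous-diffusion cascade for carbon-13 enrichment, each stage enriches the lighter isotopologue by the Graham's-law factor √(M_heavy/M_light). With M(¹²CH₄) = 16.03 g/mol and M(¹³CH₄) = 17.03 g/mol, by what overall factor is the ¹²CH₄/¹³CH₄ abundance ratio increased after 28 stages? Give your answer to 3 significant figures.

2.33

After 28 stages the ratio has grown by (√(17.03/16.03))^28 = (17.03/16.03)^(28/2).
= 1.06238^14 = 2.33.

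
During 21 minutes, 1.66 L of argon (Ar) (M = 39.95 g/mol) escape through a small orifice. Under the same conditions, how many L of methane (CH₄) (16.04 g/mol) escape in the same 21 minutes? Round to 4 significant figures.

From Graham's law, rate_CH₄/rate_Ar = √(M_Ar/M_CH₄) = √(39.95/16.04) = √2.491 = 1.578.
So the volume for CH₄ is 1.66 × 1.578 = 2.620 L.

2.620 L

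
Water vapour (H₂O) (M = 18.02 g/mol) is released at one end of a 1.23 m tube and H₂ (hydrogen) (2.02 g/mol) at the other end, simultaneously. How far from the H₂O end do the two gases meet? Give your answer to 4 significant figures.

0.3085 m

In equal time, each gas travels a distance ∝ its rate ∝ 1/√M, so d_H₂O/d_H₂ = √(M_H₂/M_H₂O) = √(2.02/18.02) = 0.3348.
With d_H₂O + d_H₂ = 1.23 m, d_H₂ = 1.23/(1 + 0.3348) = 0.9215 m.
d_H₂O = 1.23 − 0.9215 = 0.3085 m.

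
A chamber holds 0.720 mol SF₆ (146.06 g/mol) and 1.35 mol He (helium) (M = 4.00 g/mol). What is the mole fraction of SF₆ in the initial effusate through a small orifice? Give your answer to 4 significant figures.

0.08110

Rate_i ∝ x_i/√M_i (Graham's law weighted by mole fraction), so the effusate composition follows n_i/√M_i.
x_SF₆(eff) = (n_SF₆/√M_SF₆) / (n_SF₆/√M_SF₆ + n_He/√M_He)
= (0.720/√146.06) / (0.720/√146.06 + 1.35/√4.00) = 0.05958/(0.05958 + 0.6750) = 0.08110.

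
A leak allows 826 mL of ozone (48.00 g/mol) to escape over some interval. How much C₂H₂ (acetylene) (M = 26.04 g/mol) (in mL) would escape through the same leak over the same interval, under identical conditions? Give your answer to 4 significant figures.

1121 mL

Since effusion rate ∝ 1/√M, rate_C₂H₂/rate_O₃ = √(M_O₃/M_C₂H₂) = √(48.00/26.04) = √1.843 = 1.358.
So the volume for C₂H₂ is 826 × 1.358 = 1121 mL.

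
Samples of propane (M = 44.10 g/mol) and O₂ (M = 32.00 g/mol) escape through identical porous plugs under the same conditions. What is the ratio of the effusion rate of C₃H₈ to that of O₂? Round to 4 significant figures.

Since effusion rate ∝ 1/√M, rate_C₃H₈/rate_O₂ = √(M_O₂/M_C₃H₈) = √(32.00/44.10) = √0.7256 = 0.8518.

0.8518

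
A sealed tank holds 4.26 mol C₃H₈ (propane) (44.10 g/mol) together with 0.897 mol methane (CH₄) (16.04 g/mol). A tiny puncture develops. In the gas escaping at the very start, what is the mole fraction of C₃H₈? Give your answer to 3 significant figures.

The effusion rate of species i is ∝ p_i/√M_i ∝ n_i/√M_i.
Mole fraction of C₃H₈ in the effusate = (n_C₃H₈/√M_C₃H₈) / (n_C₃H₈/√M_C₃H₈ + n_CH₄/√M_CH₄)
= (4.26/√44.10) / (4.26/√44.10 + 0.897/√16.04) = 0.6415/(0.6415 + 0.2240) = 0.741.

0.741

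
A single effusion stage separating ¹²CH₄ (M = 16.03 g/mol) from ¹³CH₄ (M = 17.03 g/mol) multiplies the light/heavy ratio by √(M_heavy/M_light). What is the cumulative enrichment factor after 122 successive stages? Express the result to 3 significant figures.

Each stage multiplies the ratio by α = √(17.03/16.03), so after 122 stages the overall factor is α^122 = (17.03/16.03)^(122/2).
= 1.06238^61 = 40.1.

40.1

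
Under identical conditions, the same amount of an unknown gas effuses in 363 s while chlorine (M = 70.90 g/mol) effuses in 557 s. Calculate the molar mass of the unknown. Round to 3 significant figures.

30.1 g/mol

Using Graham's law: t_X/t_Cl₂ = √(M_X/M_Cl₂).
363/557 = 0.6517 = √(M_X/70.90)
M_X = 70.90 × 0.6517² = 70.90 × 0.4247 = 30.1 g/mol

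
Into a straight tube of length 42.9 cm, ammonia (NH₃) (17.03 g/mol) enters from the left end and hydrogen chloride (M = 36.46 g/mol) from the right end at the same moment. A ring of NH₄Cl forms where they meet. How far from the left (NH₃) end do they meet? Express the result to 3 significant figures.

25.5 cm

In equal time, each gas travels a distance ∝ its rate ∝ 1/√M, so d_NH₃/d_HCl = √(M_HCl/M_NH₃) = √(36.46/17.03) = 1.463.
With d_NH₃ + d_HCl = 42.9 cm, d_HCl = 42.9/(1 + 1.463) = 17.42 cm.
d_NH₃ = 42.9 − 17.42 = 25.5 cm.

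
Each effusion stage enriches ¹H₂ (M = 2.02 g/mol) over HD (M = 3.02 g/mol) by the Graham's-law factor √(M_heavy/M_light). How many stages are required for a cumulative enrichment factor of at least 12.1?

Per stage α = (3.02/2.02)^(1/2) = 1.49505^0.5, giving ln α = 0.2011.
Need α^N ≥ 12.1 ⇒ N ≥ ln(12.1) / ln α = 2.493 / 0.2011 = 12.40.
Minimum whole number of stages: N = 13.

13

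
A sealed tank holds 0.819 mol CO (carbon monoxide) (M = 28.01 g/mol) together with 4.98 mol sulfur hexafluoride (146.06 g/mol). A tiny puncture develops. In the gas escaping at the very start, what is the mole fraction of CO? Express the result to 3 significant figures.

0.273

Each component's effusion rate ∝ (its partial pressure)·(1/√M) ∝ n_i/√M_i.
x_CO(eff) = (n_CO/√M_CO) / (n_CO/√M_CO + n_SF₆/√M_SF₆)
= (0.819/√28.01) / (0.819/√28.01 + 4.98/√146.06) = 0.1547/(0.1547 + 0.4121) = 0.273.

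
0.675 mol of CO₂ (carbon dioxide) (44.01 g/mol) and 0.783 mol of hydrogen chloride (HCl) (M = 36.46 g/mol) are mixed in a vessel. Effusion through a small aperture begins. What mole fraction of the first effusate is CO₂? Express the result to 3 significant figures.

0.440

The effusion rate of species i is ∝ p_i/√M_i ∝ n_i/√M_i.
x_CO₂(eff) = (n_CO₂/√M_CO₂) / (n_CO₂/√M_CO₂ + n_HCl/√M_HCl)
= (0.675/√44.01) / (0.675/√44.01 + 0.783/√36.46) = 0.1017/(0.1017 + 0.1297) = 0.440.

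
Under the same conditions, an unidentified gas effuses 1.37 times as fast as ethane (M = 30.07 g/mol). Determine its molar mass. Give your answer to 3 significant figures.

Since effusion rate ∝ 1/√M, rate_X/rate_C₂H₆ = √(M_C₂H₆/M_X).
1.37 = √(30.07/M_X)
M_X = 30.07 / 1.37² = 30.07 / 1.877 = 16.0 g/mol

16.0 g/mol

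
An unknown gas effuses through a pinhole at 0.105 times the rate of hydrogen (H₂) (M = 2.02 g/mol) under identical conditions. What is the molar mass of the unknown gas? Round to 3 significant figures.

From Graham's law, rate_X/rate_H₂ = √(M_H₂/M_X).
0.105 = √(2.02/M_X)
M_X = 2.02 / 0.105² = 2.02 / 0.01102 = 183 g/mol

183 g/mol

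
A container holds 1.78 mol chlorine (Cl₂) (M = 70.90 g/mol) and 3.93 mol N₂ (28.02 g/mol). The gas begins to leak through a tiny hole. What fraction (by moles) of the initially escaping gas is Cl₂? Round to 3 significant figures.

Effusion rate of each component ∝ n_i/√M_i (partial pressure × 1/√M).
Mole fraction of Cl₂ in the effusate = (n_Cl₂/√M_Cl₂) / (n_Cl₂/√M_Cl₂ + n_N₂/√M_N₂)
= (1.78/√70.90) / (1.78/√70.90 + 3.93/√28.02) = 0.2114/(0.2114 + 0.7424) = 0.222.

0.222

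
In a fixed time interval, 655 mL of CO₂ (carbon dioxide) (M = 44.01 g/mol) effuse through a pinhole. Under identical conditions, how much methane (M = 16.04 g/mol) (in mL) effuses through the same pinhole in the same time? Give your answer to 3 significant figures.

1080 mL

Since effusion rate ∝ 1/√M, rate_CH₄/rate_CO₂ = √(M_CO₂/M_CH₄) = √(44.01/16.04) = √2.744 = 1.656.
So the volume for CH₄ is 655 × 1.656 = 1080 mL.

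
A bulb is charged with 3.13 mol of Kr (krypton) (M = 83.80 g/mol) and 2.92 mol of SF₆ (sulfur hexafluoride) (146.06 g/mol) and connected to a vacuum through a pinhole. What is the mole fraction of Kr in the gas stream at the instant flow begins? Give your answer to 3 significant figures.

0.586

The effusion rate of species i is ∝ p_i/√M_i ∝ n_i/√M_i.
So x_Kr in the escaping gas = (n_Kr/√M_Kr) / Σ(n_i/√M_i)
= (3.13/√83.80) / (3.13/√83.80 + 2.92/√146.06) = 0.3419/(0.3419 + 0.2416) = 0.586.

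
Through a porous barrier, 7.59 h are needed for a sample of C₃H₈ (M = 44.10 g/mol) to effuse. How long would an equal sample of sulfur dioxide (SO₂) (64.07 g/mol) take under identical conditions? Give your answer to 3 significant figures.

9.15 h

Since effusion rate ∝ 1/√M, t_SO₂/t_C₃H₈ = √(M_SO₂/M_C₃H₈) = √(64.07/44.10) = √1.453 = 1.205.
So the time for SO₂ is 7.59 × 1.205 = 9.15 h.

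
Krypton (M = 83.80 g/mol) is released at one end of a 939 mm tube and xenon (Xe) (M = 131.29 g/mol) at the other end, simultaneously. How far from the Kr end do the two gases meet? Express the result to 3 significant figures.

In equal time, each gas travels a distance ∝ its rate ∝ 1/√M, so d_Kr/d_Xe = √(M_Xe/M_Kr) = √(131.29/83.80) = 1.252.
With d_Kr + d_Xe = 939 mm, d_Xe = 939/(1 + 1.252) = 417.0 mm.
d_Kr = 939 − 417.0 = 522 mm.

522 mm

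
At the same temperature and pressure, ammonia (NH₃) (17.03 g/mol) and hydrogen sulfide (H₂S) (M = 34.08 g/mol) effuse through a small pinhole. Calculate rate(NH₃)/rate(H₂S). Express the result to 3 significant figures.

Since effusion rate ∝ 1/√M, rate_NH₃/rate_H₂S = √(M_H₂S/M_NH₃) = √(34.08/17.03) = √2.001 = 1.41.

1.41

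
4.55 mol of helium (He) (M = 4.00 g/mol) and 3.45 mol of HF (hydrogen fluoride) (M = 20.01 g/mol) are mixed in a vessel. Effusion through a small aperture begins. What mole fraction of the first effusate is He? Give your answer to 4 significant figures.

0.7468

Effusion rate of each component ∝ n_i/√M_i (partial pressure × 1/√M).
So x_He in the escaping gas = (n_He/√M_He) / Σ(n_i/√M_i)
= (4.55/√4.00) / (4.55/√4.00 + 3.45/√20.01) = 2.275/(2.275 + 0.7713) = 0.7468.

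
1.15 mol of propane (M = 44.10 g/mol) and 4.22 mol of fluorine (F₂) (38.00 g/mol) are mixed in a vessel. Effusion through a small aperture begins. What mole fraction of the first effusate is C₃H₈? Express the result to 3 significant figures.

0.202

Rate_i ∝ x_i/√M_i (Graham's law weighted by mole fraction), so the effusate composition follows n_i/√M_i.
So x_C₃H₈ in the escaping gas = (n_C₃H₈/√M_C₃H₈) / Σ(n_i/√M_i)
= (1.15/√44.10) / (1.15/√44.10 + 4.22/√38.00) = 0.1732/(0.1732 + 0.6846) = 0.202.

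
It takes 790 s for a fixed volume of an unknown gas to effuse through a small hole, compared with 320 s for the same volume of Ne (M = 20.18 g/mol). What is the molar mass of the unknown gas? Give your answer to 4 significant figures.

Since effusion rate ∝ 1/√M, t_X/t_Ne = √(M_X/M_Ne).
790/320 = 2.469 = √(M_X/20.18)
M_X = 20.18 × 2.469² = 20.18 × 6.095 = 123.0 g/mol

123.0 g/mol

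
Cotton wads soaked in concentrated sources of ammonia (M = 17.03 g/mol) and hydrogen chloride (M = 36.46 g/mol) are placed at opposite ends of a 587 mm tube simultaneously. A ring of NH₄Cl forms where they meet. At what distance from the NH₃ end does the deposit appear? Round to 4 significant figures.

348.7 mm

Distances travelled in equal time are proportional to diffusion rates, so d_NH₃/d_HCl = √(M_HCl/M_NH₃) = √(36.46/17.03) = 1.463.
With d_NH₃ + d_HCl = 587 mm, d_HCl = 587/(1 + 1.463) = 238.3 mm.
d_NH₃ = 587 − 238.3 = 348.7 mm.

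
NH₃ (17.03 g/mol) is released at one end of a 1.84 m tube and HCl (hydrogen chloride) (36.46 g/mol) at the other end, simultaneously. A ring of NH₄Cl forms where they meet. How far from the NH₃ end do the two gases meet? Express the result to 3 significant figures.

Distances travelled in equal time are proportional to diffusion rates, so d_NH₃/d_HCl = √(M_HCl/M_NH₃) = √(36.46/17.03) = 1.463.
With d_NH₃ + d_HCl = 1.84 m, d_HCl = 1.84/(1 + 1.463) = 0.7470 m.
d_NH₃ = 1.84 − 0.7470 = 1.09 m.

1.09 m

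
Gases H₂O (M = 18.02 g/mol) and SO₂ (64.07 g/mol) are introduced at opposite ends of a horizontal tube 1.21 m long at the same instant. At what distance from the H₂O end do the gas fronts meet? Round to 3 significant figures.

0.791 m

In equal time, each gas travels a distance ∝ its rate ∝ 1/√M, so d_H₂O/d_SO₂ = √(M_SO₂/M_H₂O) = √(64.07/18.02) = 1.886.
With d_H₂O + d_SO₂ = 1.21 m, d_SO₂ = 1.21/(1 + 1.886) = 0.4193 m.
d_H₂O = 1.21 − 0.4193 = 0.791 m.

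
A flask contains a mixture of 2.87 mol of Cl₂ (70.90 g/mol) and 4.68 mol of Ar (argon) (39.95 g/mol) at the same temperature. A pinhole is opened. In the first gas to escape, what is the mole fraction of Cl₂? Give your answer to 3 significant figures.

The effusion rate of species i is ∝ p_i/√M_i ∝ n_i/√M_i.
Mole fraction of Cl₂ in the effusate = (n_Cl₂/√M_Cl₂) / (n_Cl₂/√M_Cl₂ + n_Ar/√M_Ar)
= (2.87/√70.90) / (2.87/√70.90 + 4.68/√39.95) = 0.3408/(0.3408 + 0.7404) = 0.315.

0.315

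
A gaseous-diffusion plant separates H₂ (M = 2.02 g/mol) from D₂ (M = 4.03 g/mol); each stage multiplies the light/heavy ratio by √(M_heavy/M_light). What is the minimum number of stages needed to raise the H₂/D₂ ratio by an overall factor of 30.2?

Per stage α = (4.03/2.02)^(1/2) = 1.99505^0.5, giving ln α = 0.3453.
Need α^N ≥ 30.2 ⇒ N ≥ ln(30.2) / ln α = 3.408 / 0.3453 = 9.87.
Rounding up, N = 10 stages.

10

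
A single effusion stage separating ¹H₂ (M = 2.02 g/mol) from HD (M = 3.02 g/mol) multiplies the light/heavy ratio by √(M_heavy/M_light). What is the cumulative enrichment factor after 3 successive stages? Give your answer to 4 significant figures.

The single-stage factor is √(M_heavy/M_light), so 3 stages give [√(3.02/2.02)]^3 = (3.02/2.02)^(3/2).
= 1.49505^(3/2) = 1.828.

1.828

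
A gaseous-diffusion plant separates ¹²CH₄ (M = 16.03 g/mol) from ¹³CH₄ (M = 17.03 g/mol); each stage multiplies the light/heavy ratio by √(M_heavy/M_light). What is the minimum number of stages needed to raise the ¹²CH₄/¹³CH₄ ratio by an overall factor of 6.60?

Per stage α = (17.03/16.03)^(1/2) = 1.06238^0.5, giving ln α = 0.03026.
Need α^N ≥ 6.60 ⇒ N ≥ ln(6.60) / ln α = 1.887 / 0.03026 = 62.37.
Rounding up, N = 63 stages.

63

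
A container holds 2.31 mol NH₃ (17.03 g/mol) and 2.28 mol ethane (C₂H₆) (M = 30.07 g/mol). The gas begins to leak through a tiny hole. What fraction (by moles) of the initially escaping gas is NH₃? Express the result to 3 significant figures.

The effusion rate of species i is ∝ p_i/√M_i ∝ n_i/√M_i.
x_NH₃(eff) = (n_NH₃/√M_NH₃) / (n_NH₃/√M_NH₃ + n_C₂H₆/√M_C₂H₆)
= (2.31/√17.03) / (2.31/√17.03 + 2.28/√30.07) = 0.5598/(0.5598 + 0.4158) = 0.574.

0.574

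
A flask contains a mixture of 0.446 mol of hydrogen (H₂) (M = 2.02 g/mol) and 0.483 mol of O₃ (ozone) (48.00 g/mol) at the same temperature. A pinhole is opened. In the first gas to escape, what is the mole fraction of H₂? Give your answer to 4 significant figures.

0.8182

Effusion rate of each component ∝ n_i/√M_i (partial pressure × 1/√M).
Mole fraction of H₂ in the effusate = (n_H₂/√M_H₂) / (n_H₂/√M_H₂ + n_O₃/√M_O₃)
= (0.446/√2.02) / (0.446/√2.02 + 0.483/√48.00) = 0.3138/(0.3138 + 0.06972) = 0.8182.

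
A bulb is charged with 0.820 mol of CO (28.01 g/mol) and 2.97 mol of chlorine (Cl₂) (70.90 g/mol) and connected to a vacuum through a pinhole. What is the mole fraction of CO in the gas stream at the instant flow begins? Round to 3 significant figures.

The effusion rate of species i is ∝ p_i/√M_i ∝ n_i/√M_i.
x_CO(eff) = (n_CO/√M_CO) / (n_CO/√M_CO + n_Cl₂/√M_Cl₂)
= (0.820/√28.01) / (0.820/√28.01 + 2.97/√70.90) = 0.1549/(0.1549 + 0.3527) = 0.305.

0.305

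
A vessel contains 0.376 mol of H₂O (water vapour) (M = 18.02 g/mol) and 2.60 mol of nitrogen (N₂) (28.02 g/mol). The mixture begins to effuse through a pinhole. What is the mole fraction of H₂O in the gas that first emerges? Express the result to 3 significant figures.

Rate_i ∝ x_i/√M_i (Graham's law weighted by mole fraction), so the effusate composition follows n_i/√M_i.
Mole fraction of H₂O in the effusate = (n_H₂O/√M_H₂O) / (n_H₂O/√M_H₂O + n_N₂/√M_N₂)
= (0.376/√18.02) / (0.376/√18.02 + 2.60/√28.02) = 0.08857/(0.08857 + 0.4912) = 0.153.

0.153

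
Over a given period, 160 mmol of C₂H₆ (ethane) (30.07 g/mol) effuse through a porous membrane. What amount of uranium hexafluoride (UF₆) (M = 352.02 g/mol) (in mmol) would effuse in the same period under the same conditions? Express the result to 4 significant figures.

Since effusion rate ∝ 1/√M, rate_UF₆/rate_C₂H₆ = √(M_C₂H₆/M_UF₆) = √(30.07/352.02) = √0.08542 = 0.2923.
So the amount for UF₆ is 160 × 0.2923 = 46.76 mmol.

46.76 mmol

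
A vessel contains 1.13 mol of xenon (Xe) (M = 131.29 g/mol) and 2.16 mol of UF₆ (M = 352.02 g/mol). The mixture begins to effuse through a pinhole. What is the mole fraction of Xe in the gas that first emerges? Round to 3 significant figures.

0.461

Each component's effusion rate ∝ (its partial pressure)·(1/√M) ∝ n_i/√M_i.
Mole fraction of Xe in the effusate = (n_Xe/√M_Xe) / (n_Xe/√M_Xe + n_UF₆/√M_UF₆)
= (1.13/√131.29) / (1.13/√131.29 + 2.16/√352.02) = 0.09862/(0.09862 + 0.1151) = 0.461.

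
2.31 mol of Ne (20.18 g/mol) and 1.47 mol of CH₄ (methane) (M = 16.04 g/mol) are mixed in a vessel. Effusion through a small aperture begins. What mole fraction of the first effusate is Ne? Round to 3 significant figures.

Rate_i ∝ x_i/√M_i (Graham's law weighted by mole fraction), so the effusate composition follows n_i/√M_i.
Mole fraction of Ne in the effusate = (n_Ne/√M_Ne) / (n_Ne/√M_Ne + n_CH₄/√M_CH₄)
= (2.31/√20.18) / (2.31/√20.18 + 1.47/√16.04) = 0.5142/(0.5142 + 0.3670) = 0.584.

0.584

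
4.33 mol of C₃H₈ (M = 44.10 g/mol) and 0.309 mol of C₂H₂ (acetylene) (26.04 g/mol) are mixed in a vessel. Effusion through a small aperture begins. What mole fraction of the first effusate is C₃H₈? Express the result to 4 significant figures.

0.9150

The effusion rate of species i is ∝ p_i/√M_i ∝ n_i/√M_i.
Mole fraction of C₃H₈ in the effusate = (n_C₃H₈/√M_C₃H₈) / (n_C₃H₈/√M_C₃H₈ + n_C₂H₂/√M_C₂H₂)
= (4.33/√44.10) / (4.33/√44.10 + 0.309/√26.04) = 0.6520/(0.6520 + 0.06055) = 0.9150.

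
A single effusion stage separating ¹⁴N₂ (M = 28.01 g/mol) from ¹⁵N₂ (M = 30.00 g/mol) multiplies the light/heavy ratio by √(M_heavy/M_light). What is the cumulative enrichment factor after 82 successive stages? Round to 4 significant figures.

16.68

Overall factor = α^82 with α = √(30.00/28.01), i.e. (30.00/28.01)^(82/2).
= 1.07105^41 = 16.68.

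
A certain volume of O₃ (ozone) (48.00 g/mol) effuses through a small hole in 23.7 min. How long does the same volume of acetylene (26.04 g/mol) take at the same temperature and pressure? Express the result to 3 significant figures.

Using Graham's law: t_C₂H₂/t_O₃ = √(M_C₂H₂/M_O₃) = √(26.04/48.00) = √0.5425 = 0.7365.
So the time for C₂H₂ is 23.7 × 0.7365 = 17.5 min.

17.5 min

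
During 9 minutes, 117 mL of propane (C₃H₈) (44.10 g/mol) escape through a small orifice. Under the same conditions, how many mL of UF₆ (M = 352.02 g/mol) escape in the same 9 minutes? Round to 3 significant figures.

41.4 mL

By Graham's law, rate_UF₆/rate_C₃H₈ = √(M_C₃H₈/M_UF₆) = √(44.10/352.02) = √0.1253 = 0.3539.
So the volume for UF₆ is 117 × 0.3539 = 41.4 mL.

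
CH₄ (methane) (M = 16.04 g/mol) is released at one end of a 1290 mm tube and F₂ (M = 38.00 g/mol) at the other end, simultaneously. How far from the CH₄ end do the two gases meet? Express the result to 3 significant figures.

In equal time, each gas travels a distance ∝ its rate ∝ 1/√M, so d_CH₄/d_F₂ = √(M_F₂/M_CH₄) = √(38.00/16.04) = 1.539.
With d_CH₄ + d_F₂ = 1290 mm, d_F₂ = 1290/(1 + 1.539) = 508.0 mm.
d_CH₄ = 1290 − 508.0 = 782 mm.

782 mm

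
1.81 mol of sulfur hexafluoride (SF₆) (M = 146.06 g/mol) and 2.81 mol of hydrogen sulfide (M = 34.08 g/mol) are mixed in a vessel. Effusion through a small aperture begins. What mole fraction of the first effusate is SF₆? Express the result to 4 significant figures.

0.2373

Effusion rate of each component ∝ n_i/√M_i (partial pressure × 1/√M).
x_SF₆(eff) = (n_SF₆/√M_SF₆) / (n_SF₆/√M_SF₆ + n_H₂S/√M_H₂S)
= (1.81/√146.06) / (1.81/√146.06 + 2.81/√34.08) = 0.1498/(0.1498 + 0.4813) = 0.2373.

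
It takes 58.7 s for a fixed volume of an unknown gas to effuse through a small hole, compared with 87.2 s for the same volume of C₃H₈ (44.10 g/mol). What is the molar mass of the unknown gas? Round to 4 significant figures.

19.98 g/mol

From Graham's law, t_X/t_C₃H₈ = √(M_X/M_C₃H₈).
58.7/87.2 = 0.6732 = √(M_X/44.10)
M_X = 44.10 × 0.6732² = 44.10 × 0.4532 = 19.98 g/mol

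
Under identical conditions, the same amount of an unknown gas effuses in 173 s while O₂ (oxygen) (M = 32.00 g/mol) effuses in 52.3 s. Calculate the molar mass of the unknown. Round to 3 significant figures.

Graham's law gives t_X/t_O₂ = √(M_X/M_O₂).
173/52.3 = 3.308 = √(M_X/32.00)
M_X = 32.00 × 3.308² = 32.00 × 10.94 = 350 g/mol

350 g/mol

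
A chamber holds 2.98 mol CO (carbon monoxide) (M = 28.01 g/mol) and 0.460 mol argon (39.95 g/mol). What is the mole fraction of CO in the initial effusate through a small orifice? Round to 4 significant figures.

0.8855

Each component's effusion rate ∝ (its partial pressure)·(1/√M) ∝ n_i/√M_i.
x_CO(eff) = (n_CO/√M_CO) / (n_CO/√M_CO + n_Ar/√M_Ar)
= (2.98/√28.01) / (2.98/√28.01 + 0.460/√39.95) = 0.5631/(0.5631 + 0.07278) = 0.8855.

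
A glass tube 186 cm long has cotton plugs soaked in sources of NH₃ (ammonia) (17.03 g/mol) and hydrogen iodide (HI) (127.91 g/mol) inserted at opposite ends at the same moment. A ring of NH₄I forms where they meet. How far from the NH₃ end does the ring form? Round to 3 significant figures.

136 cm

Graham's law gives d_NH₃/d_HI = rate_NH₃/rate_HI = √(M_HI/M_NH₃) = √(127.91/17.03) = 2.741.
With d_NH₃ + d_HI = 186 cm, d_HI = 186/(1 + 2.741) = 49.72 cm.
d_NH₃ = 186 − 49.72 = 136 cm.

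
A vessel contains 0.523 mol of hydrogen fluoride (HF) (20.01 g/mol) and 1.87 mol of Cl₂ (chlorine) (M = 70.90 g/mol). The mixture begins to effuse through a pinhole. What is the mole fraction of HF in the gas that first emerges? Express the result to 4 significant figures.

0.3449

Each component's effusion rate ∝ (its partial pressure)·(1/√M) ∝ n_i/√M_i.
x_HF(eff) = (n_HF/√M_HF) / (n_HF/√M_HF + n_Cl₂/√M_Cl₂)
= (0.523/√20.01) / (0.523/√20.01 + 1.87/√70.90) = 0.1169/(0.1169 + 0.2221) = 0.3449.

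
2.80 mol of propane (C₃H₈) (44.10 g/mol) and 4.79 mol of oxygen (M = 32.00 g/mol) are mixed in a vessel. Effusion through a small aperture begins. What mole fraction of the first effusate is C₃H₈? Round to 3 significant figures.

0.332

Each component's effusion rate ∝ (its partial pressure)·(1/√M) ∝ n_i/√M_i.
So x_C₃H₈ in the escaping gas = (n_C₃H₈/√M_C₃H₈) / Σ(n_i/√M_i)
= (2.80/√44.10) / (2.80/√44.10 + 4.79/√32.00) = 0.4216/(0.4216 + 0.8468) = 0.332.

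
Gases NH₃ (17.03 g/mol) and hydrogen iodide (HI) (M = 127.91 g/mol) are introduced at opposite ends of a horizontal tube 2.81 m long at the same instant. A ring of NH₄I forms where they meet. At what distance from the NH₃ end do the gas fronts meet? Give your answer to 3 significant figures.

The fronts meet when d_NH₃ + d_HI = L with d_NH₃/d_HI = √(M_HI/M_NH₃) (Graham's law). Here √(M_HI/M_NH₃) = √(127.91/17.03) = 2.741.
With d_NH₃ + d_HI = 2.81 m, d_HI = 2.81/(1 + 2.741) = 0.7512 m.
d_NH₃ = 2.81 − 0.7512 = 2.06 m.

2.06 m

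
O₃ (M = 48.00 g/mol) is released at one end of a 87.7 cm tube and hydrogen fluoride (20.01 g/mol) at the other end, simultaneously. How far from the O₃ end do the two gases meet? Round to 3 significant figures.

34.4 cm

Graham's law gives d_O₃/d_HF = rate_O₃/rate_HF = √(M_HF/M_O₃) = √(20.01/48.00) = 0.6457.
With d_O₃ + d_HF = 87.7 cm, d_HF = 87.7/(1 + 0.6457) = 53.29 cm.
d_O₃ = 87.7 − 53.29 = 34.4 cm.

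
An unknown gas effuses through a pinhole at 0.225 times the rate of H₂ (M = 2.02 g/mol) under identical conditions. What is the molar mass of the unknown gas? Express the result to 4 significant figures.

Using Graham's law: rate_X/rate_H₂ = √(M_H₂/M_X).
0.225 = √(2.02/M_X)
M_X = 2.02 / 0.225² = 2.02 / 0.05063 = 39.90 g/mol

39.90 g/mol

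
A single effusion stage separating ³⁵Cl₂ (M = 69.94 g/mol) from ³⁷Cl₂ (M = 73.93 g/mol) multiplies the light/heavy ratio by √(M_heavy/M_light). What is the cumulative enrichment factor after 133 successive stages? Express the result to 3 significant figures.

The single-stage factor is √(M_heavy/M_light), so 133 stages give [√(73.93/69.94)]^133 = (73.93/69.94)^(133/2).
= 1.05705^(133/2) = 40.0.

40.0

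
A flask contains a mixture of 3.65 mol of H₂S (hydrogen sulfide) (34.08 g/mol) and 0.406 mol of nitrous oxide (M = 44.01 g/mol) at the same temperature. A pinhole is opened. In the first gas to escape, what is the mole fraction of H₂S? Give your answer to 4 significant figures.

Effusion rate of each component ∝ n_i/√M_i (partial pressure × 1/√M).
So x_H₂S in the escaping gas = (n_H₂S/√M_H₂S) / Σ(n_i/√M_i)
= (3.65/√34.08) / (3.65/√34.08 + 0.406/√44.01) = 0.6252/(0.6252 + 0.06120) = 0.9108.

0.9108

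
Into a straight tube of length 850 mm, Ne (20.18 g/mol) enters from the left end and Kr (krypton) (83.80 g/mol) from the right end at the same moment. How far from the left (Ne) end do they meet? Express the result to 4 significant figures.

570.2 mm

In equal time, each gas travels a distance ∝ its rate ∝ 1/√M, so d_Ne/d_Kr = √(M_Kr/M_Ne) = √(83.80/20.18) = 2.038.
With d_Ne + d_Kr = 850 mm, d_Kr = 850/(1 + 2.038) = 279.8 mm.
d_Ne = 850 − 279.8 = 570.2 mm.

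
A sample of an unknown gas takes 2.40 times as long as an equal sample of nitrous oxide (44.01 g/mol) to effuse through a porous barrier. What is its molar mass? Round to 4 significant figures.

Since effusion rate ∝ 1/√M, t_X/t_N₂O = √(M_X/M_N₂O).
2.40 = √(M_X/44.01)
M_X = 44.01 × 2.40² = 44.01 × 5.760 = 253.5 g/mol

253.5 g/mol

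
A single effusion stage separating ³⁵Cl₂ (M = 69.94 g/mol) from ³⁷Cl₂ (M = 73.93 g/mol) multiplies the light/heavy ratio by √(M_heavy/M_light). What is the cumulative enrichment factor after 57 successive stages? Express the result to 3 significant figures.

Each stage multiplies the ratio by α = √(73.93/69.94), so after 57 stages the overall factor is α^57 = (73.93/69.94)^(57/2).
= 1.05705^(57/2) = 4.86.

4.86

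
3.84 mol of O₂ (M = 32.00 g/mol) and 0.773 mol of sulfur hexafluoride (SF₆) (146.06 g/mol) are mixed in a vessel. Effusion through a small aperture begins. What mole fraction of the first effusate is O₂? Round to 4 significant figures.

Effusion rate of each component ∝ n_i/√M_i (partial pressure × 1/√M).
Mole fraction of O₂ in the effusate = (n_O₂/√M_O₂) / (n_O₂/√M_O₂ + n_SF₆/√M_SF₆)
= (3.84/√32.00) / (3.84/√32.00 + 0.773/√146.06) = 0.6788/(0.6788 + 0.06396) = 0.9139.

0.9139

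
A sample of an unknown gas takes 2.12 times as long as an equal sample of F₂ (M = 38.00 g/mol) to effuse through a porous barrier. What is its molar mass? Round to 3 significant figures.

By Graham's law, t_X/t_F₂ = √(M_X/M_F₂).
2.12 = √(M_X/38.00)
M_X = 38.00 × 2.12² = 38.00 × 4.494 = 171 g/mol

171 g/mol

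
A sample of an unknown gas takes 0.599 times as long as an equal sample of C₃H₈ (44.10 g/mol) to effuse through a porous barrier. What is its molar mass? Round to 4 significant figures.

15.82 g/mol

By Graham's law, t_X/t_C₃H₈ = √(M_X/M_C₃H₈).
0.599 = √(M_X/44.10)
M_X = 44.10 × 0.599² = 44.10 × 0.3588 = 15.82 g/mol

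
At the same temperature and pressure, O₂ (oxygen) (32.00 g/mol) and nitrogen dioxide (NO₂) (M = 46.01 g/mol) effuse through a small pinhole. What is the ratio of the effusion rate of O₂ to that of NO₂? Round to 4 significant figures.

From Graham's law, rate_O₂/rate_NO₂ = √(M_NO₂/M_O₂) = √(46.01/32.00) = √1.438 = 1.199.

1.199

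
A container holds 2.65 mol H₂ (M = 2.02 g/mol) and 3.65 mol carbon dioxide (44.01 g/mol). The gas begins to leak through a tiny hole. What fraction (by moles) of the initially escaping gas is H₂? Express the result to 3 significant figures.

Each component's effusion rate ∝ (its partial pressure)·(1/√M) ∝ n_i/√M_i.
Mole fraction of H₂ in the effusate = (n_H₂/√M_H₂) / (n_H₂/√M_H₂ + n_CO₂/√M_CO₂)
= (2.65/√2.02) / (2.65/√2.02 + 3.65/√44.01) = 1.865/(1.865 + 0.5502) = 0.772.

0.772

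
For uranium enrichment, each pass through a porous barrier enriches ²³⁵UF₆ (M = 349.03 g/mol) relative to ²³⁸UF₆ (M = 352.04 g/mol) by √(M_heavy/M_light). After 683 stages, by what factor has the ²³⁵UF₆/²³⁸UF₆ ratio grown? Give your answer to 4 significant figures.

18.77

After 683 stages the ratio has grown by (√(352.04/349.03))^683 = (352.04/349.03)^(683/2).
= 1.00862^(683/2) = 18.77.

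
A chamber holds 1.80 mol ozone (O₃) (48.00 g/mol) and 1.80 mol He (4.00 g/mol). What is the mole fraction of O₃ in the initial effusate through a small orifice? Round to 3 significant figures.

0.224

The effusion rate of species i is ∝ p_i/√M_i ∝ n_i/√M_i.
x_O₃(eff) = (n_O₃/√M_O₃) / (n_O₃/√M_O₃ + n_He/√M_He)
= (1.80/√48.00) / (1.80/√48.00 + 1.80/√4.00) = 0.2598/(0.2598 + 0.9000) = 0.224.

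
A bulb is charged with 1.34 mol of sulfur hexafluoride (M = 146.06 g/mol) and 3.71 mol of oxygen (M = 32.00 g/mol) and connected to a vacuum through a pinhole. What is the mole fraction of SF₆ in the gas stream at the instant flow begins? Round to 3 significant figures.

0.145

Each component's effusion rate ∝ (its partial pressure)·(1/√M) ∝ n_i/√M_i.
x_SF₆(eff) = (n_SF₆/√M_SF₆) / (n_SF₆/√M_SF₆ + n_O₂/√M_O₂)
= (1.34/√146.06) / (1.34/√146.06 + 3.71/√32.00) = 0.1109/(0.1109 + 0.6558) = 0.145.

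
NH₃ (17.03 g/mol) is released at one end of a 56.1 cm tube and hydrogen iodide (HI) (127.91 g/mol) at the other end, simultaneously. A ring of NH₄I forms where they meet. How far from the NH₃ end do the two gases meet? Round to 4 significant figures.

41.10 cm

Distances travelled in equal time are proportional to diffusion rates, so d_NH₃/d_HI = √(M_HI/M_NH₃) = √(127.91/17.03) = 2.741.
With d_NH₃ + d_HI = 56.1 cm, d_HI = 56.1/(1 + 2.741) = 15.00 cm.
d_NH₃ = 56.1 − 15.00 = 41.10 cm.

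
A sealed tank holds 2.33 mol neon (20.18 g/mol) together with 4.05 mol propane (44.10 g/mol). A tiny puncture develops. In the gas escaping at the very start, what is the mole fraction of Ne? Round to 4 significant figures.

0.4596

Rate_i ∝ x_i/√M_i (Graham's law weighted by mole fraction), so the effusate composition follows n_i/√M_i.
Mole fraction of Ne in the effusate = (n_Ne/√M_Ne) / (n_Ne/√M_Ne + n_C₃H₈/√M_C₃H₈)
= (2.33/√20.18) / (2.33/√20.18 + 4.05/√44.10) = 0.5187/(0.5187 + 0.6099) = 0.4596.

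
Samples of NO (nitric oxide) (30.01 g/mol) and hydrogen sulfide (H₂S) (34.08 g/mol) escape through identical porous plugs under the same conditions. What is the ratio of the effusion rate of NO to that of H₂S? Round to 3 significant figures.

1.07

From Graham's law, rate_NO/rate_H₂S = √(M_H₂S/M_NO) = √(34.08/30.01) = √1.136 = 1.07.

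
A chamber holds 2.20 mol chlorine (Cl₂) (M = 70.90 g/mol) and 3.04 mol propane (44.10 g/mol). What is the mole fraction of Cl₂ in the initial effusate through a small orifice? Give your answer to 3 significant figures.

Rate_i ∝ x_i/√M_i (Graham's law weighted by mole fraction), so the effusate composition follows n_i/√M_i.
Mole fraction of Cl₂ in the effusate = (n_Cl₂/√M_Cl₂) / (n_Cl₂/√M_Cl₂ + n_C₃H₈/√M_C₃H₈)
= (2.20/√70.90) / (2.20/√70.90 + 3.04/√44.10) = 0.2613/(0.2613 + 0.4578) = 0.363.

0.363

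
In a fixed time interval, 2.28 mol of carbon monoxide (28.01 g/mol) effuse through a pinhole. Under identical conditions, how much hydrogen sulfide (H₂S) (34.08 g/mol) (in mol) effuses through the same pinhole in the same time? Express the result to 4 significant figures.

By Graham's law, rate_H₂S/rate_CO = √(M_CO/M_H₂S) = √(28.01/34.08) = √0.8219 = 0.9066.
So the amount for H₂S is 2.28 × 0.9066 = 2.067 mol.

2.067 mol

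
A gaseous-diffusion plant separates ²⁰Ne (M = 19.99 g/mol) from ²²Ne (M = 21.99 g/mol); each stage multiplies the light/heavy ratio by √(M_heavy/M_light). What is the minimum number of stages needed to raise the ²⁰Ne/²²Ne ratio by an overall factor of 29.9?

Single-stage factor α = √(21.99/19.99), so ln α = ½ ln(1.10005) = 0.04768.
Need α^N ≥ 29.9 ⇒ N ≥ ln(29.9) / ln α = 3.398 / 0.04768 = 71.27.
Minimum whole number of stages: N = 72.

72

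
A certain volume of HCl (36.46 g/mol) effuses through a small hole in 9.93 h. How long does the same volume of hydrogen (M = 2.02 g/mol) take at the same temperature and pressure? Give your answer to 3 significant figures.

2.34 h

From Graham's law, t_H₂/t_HCl = √(M_H₂/M_HCl) = √(2.02/36.46) = √0.05540 = 0.2354.
So the time for H₂ is 9.93 × 0.2354 = 2.34 h.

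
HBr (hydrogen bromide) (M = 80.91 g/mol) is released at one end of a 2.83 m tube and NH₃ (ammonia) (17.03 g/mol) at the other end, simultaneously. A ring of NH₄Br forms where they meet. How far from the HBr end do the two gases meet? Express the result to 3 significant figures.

0.890 m

Distances travelled in equal time are proportional to diffusion rates, so d_HBr/d_NH₃ = √(M_NH₃/M_HBr) = √(17.03/80.91) = 0.4588.
With d_HBr + d_NH₃ = 2.83 m, d_NH₃ = 2.83/(1 + 0.4588) = 1.940 m.
d_HBr = 2.83 − 1.940 = 0.890 m.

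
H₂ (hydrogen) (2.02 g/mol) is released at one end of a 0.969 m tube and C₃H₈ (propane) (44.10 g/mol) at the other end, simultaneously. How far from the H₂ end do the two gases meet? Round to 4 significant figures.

0.7982 m

The fronts meet when d_H₂ + d_C₃H₈ = L with d_H₂/d_C₃H₈ = √(M_C₃H₈/M_H₂) (Graham's law). Here √(M_C₃H₈/M_H₂) = √(44.10/2.02) = 4.672.
With d_H₂ + d_C₃H₈ = 0.969 m, d_C₃H₈ = 0.969/(1 + 4.672) = 0.1708 m.
d_H₂ = 0.969 − 0.1708 = 0.7982 m.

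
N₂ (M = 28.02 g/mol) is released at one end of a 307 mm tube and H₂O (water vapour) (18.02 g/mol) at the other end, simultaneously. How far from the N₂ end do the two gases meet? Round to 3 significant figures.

Graham's law gives d_N₂/d_H₂O = rate_N₂/rate_H₂O = √(M_H₂O/M_N₂) = √(18.02/28.02) = 0.8019.
With d_N₂ + d_H₂O = 307 mm, d_H₂O = 307/(1 + 0.8019) = 170.4 mm.
d_N₂ = 307 − 170.4 = 137 mm.

137 mm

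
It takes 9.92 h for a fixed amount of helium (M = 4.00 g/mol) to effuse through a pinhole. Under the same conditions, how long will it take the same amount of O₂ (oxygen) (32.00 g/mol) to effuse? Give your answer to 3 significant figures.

By Graham's law, t_O₂/t_He = √(M_O₂/M_He) = √(32.00/4.00) = √8.000 = 2.828.
So the time for O₂ is 9.92 × 2.828 = 28.1 h.

28.1 h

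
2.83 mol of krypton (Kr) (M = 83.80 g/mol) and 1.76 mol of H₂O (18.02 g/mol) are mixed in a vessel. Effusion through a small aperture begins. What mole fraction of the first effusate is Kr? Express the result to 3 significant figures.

The effusion rate of species i is ∝ p_i/√M_i ∝ n_i/√M_i.
x_Kr(eff) = (n_Kr/√M_Kr) / (n_Kr/√M_Kr + n_H₂O/√M_H₂O)
= (2.83/√83.80) / (2.83/√83.80 + 1.76/√18.02) = 0.3091/(0.3091 + 0.4146) = 0.427.

0.427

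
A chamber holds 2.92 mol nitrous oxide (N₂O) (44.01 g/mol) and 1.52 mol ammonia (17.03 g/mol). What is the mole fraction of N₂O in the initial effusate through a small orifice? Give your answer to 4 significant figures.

0.5444

The effusion rate of species i is ∝ p_i/√M_i ∝ n_i/√M_i.
So x_N₂O in the escaping gas = (n_N₂O/√M_N₂O) / Σ(n_i/√M_i)
= (2.92/√44.01) / (2.92/√44.01 + 1.52/√17.03) = 0.4402/(0.4402 + 0.3683) = 0.5444.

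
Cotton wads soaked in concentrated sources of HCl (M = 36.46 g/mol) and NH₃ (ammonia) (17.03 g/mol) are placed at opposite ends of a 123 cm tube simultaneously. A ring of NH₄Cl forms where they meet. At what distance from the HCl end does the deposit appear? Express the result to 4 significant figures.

49.94 cm

The fronts meet when d_HCl + d_NH₃ = L with d_HCl/d_NH₃ = √(M_NH₃/M_HCl) (Graham's law). Here √(M_NH₃/M_HCl) = √(17.03/36.46) = 0.6834.
With d_HCl + d_NH₃ = 123 cm, d_NH₃ = 123/(1 + 0.6834) = 73.06 cm.
d_HCl = 123 − 73.06 = 49.94 cm.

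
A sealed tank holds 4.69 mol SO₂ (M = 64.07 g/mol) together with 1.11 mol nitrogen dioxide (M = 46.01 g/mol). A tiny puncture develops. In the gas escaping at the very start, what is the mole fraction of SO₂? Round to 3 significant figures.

Each component's effusion rate ∝ (its partial pressure)·(1/√M) ∝ n_i/√M_i.
So x_SO₂ in the escaping gas = (n_SO₂/√M_SO₂) / Σ(n_i/√M_i)
= (4.69/√64.07) / (4.69/√64.07 + 1.11/√46.01) = 0.5859/(0.5859 + 0.1636) = 0.782.

0.782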